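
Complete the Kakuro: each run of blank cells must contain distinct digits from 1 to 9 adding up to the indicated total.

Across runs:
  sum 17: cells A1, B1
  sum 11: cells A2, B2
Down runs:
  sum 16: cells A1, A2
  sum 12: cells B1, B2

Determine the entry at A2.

17 in 2 cells must be {8,9}; 16 in 2 cells must be {7,9}.
The 17 across and the 16 down share only 9, so A1 = 9.
B1 = 17 − 9 = 8 completes the 17 across.
A2 = 16 − 9 = 7 completes the 16 down.
B2 = 11 − 7 = 4 completes the 11 across.

7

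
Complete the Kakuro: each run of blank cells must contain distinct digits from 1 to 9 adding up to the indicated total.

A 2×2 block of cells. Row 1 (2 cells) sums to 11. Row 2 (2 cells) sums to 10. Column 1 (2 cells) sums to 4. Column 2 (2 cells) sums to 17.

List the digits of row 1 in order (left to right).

3 8

4 in 2 cells must be {1,3}; 17 in 2 cells must be {8,9}.
The 11 across and the 4 down share only 3, so (1,1) = 3.
(1,2) = 11 − 3 = 8 completes the 11 across.
(2,1) = 4 − 3 = 1 completes the 4 down.
(2,2) = 10 − 1 = 9 completes the 10 across.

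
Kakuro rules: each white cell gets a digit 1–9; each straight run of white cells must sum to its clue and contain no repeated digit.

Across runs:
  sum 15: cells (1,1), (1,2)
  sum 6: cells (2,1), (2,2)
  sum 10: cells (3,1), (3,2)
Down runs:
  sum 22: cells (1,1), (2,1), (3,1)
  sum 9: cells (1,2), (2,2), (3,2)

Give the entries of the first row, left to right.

The 15 across and the 9 down share only 6, so (1,2) = 6.
The 6 across and the 22 down share only 5, so (2,1) = 5.
(2,2) = 6 − 5 = 1 completes the 6 across.
(3,2) = 9 − 7 = 2 completes the 9 down.
(1,1) = 15 − 6 = 9 completes the 15 across.
(3,1) = 10 − 2 = 8 completes the 10 across.

9, 6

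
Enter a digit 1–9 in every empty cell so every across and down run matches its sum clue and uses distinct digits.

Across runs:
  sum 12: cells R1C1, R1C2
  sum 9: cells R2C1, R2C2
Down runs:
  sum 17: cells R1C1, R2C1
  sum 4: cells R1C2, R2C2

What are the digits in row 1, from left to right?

9, 3

17 in 2 cells must be {8,9}; 4 in 2 cells must be {1,3}.
The 12 across and the 4 down share only 3, so R1C2 = 3.
The 9 across and the 17 down share only 8, so R2C1 = 8.
R2C2 = 9 − 8 = 1 completes the 9 across.
R1C1 = 12 − 3 = 9 completes the 12 across.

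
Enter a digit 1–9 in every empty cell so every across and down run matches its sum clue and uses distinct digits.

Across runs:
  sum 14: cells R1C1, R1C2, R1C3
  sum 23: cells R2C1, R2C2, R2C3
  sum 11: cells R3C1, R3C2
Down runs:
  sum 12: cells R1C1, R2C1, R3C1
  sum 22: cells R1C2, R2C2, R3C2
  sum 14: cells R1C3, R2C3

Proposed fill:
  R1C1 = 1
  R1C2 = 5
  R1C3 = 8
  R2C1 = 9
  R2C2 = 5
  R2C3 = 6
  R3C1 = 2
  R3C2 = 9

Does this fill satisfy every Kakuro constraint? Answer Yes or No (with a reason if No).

No — the down run R1C2–R3C2 sums to 19, not 22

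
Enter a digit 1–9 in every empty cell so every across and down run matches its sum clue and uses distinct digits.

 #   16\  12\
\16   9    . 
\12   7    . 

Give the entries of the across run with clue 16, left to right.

16 in 2 cells must be {7,9}.
R1C2 = 16 − 9 = 7 completes the 16 across.
R2C2 = 12 − 7 = 5 completes the 12 across.

9 7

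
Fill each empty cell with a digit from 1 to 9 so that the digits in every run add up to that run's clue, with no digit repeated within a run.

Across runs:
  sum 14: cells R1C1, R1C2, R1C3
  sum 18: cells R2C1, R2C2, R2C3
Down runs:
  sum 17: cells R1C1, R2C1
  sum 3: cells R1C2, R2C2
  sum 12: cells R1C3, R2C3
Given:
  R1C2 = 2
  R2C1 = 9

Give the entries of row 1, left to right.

17 in 2 cells must be {8,9}; 3 in 2 cells must be {1,2}.
R1C1 = 17 − 9 = 8 completes the 17 down.
R1C3 = 14 − 10 = 4 completes the 14 across.
R2C2 = 3 − 2 = 1 completes the 3 down.
R2C3 = 18 − 10 = 8 completes the 18 across.

8 2 4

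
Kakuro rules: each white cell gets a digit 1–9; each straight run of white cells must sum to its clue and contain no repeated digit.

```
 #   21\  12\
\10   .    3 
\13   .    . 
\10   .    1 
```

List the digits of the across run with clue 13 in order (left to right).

5, 8

R1C1 = 10 − 3 = 7 completes the 10 across.
R2C2 = 12 − 4 = 8 completes the 12 down.
R3C1 = 10 − 1 = 9 completes the 10 across.
R2C1 = 13 − 8 = 5 completes the 13 across.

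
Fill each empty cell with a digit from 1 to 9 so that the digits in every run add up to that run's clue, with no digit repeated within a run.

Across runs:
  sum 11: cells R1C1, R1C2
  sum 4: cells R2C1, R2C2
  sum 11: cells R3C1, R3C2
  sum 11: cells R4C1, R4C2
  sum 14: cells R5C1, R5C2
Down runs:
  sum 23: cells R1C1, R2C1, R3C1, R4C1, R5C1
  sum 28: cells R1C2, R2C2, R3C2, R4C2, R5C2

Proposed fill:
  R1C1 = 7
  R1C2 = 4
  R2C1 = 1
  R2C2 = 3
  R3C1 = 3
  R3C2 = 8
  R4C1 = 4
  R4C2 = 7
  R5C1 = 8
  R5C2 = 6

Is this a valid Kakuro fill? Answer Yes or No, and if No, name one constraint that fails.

Across: 7+4=11; 1+3=4; 3+8=11; 4+7=11; 8+6=14. Down: 7+1+3+4+8=23; 4+3+8+7+6=28. No digit repeats within any run.

Yes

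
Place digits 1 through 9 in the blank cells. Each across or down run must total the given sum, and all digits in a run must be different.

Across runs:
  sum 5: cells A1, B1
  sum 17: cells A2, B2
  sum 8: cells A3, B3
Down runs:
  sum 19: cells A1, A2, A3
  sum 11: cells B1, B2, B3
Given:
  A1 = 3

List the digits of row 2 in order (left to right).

9, 8

17 in 2 cells must be {8,9}.
B1 = 5 − 3 = 2 completes the 5 across.
A2 = 9: the only remaining digit allowed by both the 17 across and the 19 down.
B2 = 17 − 9 = 8 completes the 17 across.
A3 = 19 − 12 = 7 completes the 19 down.
B3 = 8 − 7 = 1 completes the 8 across.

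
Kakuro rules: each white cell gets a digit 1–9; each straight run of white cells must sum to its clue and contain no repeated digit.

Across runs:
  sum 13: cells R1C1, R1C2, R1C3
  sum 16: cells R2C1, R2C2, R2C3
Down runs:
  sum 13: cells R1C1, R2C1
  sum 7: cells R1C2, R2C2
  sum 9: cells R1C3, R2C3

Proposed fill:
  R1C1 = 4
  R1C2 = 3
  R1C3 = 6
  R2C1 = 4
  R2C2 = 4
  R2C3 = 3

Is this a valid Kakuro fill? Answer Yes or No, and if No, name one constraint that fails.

No — the down run R1C1–R2C1 sums to 8, not 13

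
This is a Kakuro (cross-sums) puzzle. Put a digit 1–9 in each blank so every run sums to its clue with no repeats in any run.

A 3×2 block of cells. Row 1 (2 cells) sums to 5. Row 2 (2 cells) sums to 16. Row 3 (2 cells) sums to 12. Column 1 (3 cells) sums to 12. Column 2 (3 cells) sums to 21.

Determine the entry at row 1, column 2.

16 in 2 cells must be {7,9}.
The 5 across and the 21 down share only 4, so (1,2) = 4.
Given what's placed, (2,2) must be 9 to fit the 16 across and 21 down.
(3,2) = 21 − 13 = 8 completes the 21 down.
(1,1) = 5 − 4 = 1 completes the 5 across.
(2,1) = 16 − 9 = 7 completes the 16 across.
(3,1) = 12 − 8 = 4 completes the 12 across.

4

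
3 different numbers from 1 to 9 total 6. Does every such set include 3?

Yes

The only way to make 6 from 3 distinct digits is {1,2,3}, which contains 3.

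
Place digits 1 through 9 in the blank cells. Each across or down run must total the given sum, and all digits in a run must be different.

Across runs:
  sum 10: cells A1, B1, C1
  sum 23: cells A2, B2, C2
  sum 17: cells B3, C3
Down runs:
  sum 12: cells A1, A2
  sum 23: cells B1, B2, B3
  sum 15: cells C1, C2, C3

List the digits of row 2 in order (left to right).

9 8 6

23 in 3 cells must be {6,8,9}; 17 in 2 cells must be {8,9}.
Only 6 fits B1 under both its across sum 10 and down sum 23.
Given what's placed, A1 must be 3 to fit the 10 across and 12 down.
C1 = 10 − 9 = 1 completes the 10 across.
A2 = 12 − 3 = 9 completes the 12 down.
B2 = 8: the only remaining digit allowed by both the 23 across and the 23 down.
C2 = 23 − 17 = 6 completes the 23 across.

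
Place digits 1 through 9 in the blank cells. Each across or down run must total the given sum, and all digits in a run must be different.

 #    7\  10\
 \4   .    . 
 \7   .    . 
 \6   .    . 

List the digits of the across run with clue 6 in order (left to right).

4 2

4 in 2 cells must be {1,3}; 7 in 3 cells must be {1,2,4}.
The 4 across and the 7 down share only 1, so R1C1 = 1.
R1C2 = 4 − 1 = 3 completes the 4 across.
Nothing is forced directly, so branch on R2C1, whose candidates are 2 or 4. If R2C1 = 4: then R2C2 would have to be in {3} for the 7 across but in {1,2,5,6} for the 10 down — contradiction. So R2C1 = 2.
R2C2 = 7 − 2 = 5 completes the 7 across.
R3C1 = 7 − 3 = 4 completes the 7 down.
R3C2 = 6 − 4 = 2 completes the 6 across.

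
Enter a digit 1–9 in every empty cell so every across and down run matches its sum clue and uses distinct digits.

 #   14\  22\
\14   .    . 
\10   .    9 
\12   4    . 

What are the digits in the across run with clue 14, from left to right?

9 5

R2C1 = 10 − 9 = 1 completes the 10 across.
R3C2 = 12 − 4 = 8 completes the 12 across.
R1C1 = 14 − 5 = 9 completes the 14 down.
R1C2 = 14 − 9 = 5 completes the 14 across.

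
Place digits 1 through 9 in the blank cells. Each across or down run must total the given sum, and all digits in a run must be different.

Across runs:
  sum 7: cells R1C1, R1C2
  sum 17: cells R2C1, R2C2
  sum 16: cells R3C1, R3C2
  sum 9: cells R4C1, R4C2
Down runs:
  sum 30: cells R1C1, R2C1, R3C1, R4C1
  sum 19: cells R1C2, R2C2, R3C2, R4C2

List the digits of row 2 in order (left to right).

8, 9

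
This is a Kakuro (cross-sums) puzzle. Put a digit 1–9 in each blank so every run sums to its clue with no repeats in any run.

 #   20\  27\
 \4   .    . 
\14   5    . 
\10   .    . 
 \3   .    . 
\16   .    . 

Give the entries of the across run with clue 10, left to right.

4 in 2 cells must be {1,3}; 3 in 2 cells must be {1,2}; 16 in 2 cells must be {7,9}.
R2C2 = 14 − 5 = 9 completes the 14 across.
Given what's placed, R5C2 must be 7 to fit the 16 across and 27 down.
R5C1 = 16 − 7 = 9 completes the 16 across.
Nothing is forced directly, so branch on R4C2, whose candidates are 1 or 2. If R4C2 = 1: then R1C2 would have to be in {1,3} for the 4 across but in {2,4,6,8} for the 27 down — contradiction. So R4C2 = 2.
R4C1 = 3 − 2 = 1 completes the 3 across.
Given what's placed, R1C1 must be 3 to fit the 4 across and 20 down.
R1C2 = 4 − 3 = 1 completes the 4 across.
R3C1 = 20 − 18 = 2 completes the 20 down.
R3C2 = 10 − 2 = 8 completes the 10 across.

2 8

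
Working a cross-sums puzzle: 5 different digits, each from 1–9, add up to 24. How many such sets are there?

5 distinct digits from 1–9 sum between 15 and 35.

11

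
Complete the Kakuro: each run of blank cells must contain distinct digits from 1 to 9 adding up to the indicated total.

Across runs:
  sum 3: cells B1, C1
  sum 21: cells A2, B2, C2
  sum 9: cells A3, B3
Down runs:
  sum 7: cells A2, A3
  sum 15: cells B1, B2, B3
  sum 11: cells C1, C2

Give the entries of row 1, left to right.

1 2

3 in 2 cells must be {1,2}.
The 3 across and the 11 down share only 2, so C1 = 2.
C2 = 11 − 2 = 9 completes the 11 down.
B1 = 3 − 2 = 1 completes the 3 across.
No cell is forced outright now. A2 can only be 4 or 5 (the digits allowed by both its 21 across and its 7 down). If A2 = 5: then B2 would have to be in {7} for the 21 across but in {5,6,8,9} for the 15 down — contradiction. So A2 = 4.
B2 = 21 − 13 = 8 completes the 21 across.
A3 = 7 − 4 = 3 completes the 7 down.
B3 = 9 − 3 = 6 completes the 9 across.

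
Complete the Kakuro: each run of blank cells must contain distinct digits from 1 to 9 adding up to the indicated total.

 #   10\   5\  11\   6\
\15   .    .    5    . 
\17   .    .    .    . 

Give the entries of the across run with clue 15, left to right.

6 3 5 1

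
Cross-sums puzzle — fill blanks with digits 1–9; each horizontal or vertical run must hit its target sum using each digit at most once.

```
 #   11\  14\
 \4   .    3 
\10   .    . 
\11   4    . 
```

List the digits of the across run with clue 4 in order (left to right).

4 in 2 cells must be {1,3}.
R1C1 = 4 − 3 = 1 completes the 4 across.
R2C1 = 11 − 5 = 6 completes the 11 down.
R2C2 = 10 − 6 = 4 completes the 10 across.
R3C2 = 11 − 4 = 7 completes the 11 across.

1, 3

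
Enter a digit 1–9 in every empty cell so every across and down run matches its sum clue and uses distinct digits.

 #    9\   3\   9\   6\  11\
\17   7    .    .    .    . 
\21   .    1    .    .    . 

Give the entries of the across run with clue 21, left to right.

3 in 2 cells must be {1,2}.
R1C2 = 3 − 1 = 2 completes the 3 down.
R2C1 = 9 − 7 = 2 completes the 9 down.
No cell is forced outright now. R2C4 can only be 4 or 5 (the digits allowed by both its 21 across and its 6 down). If R2C4 = 4: then R1C4 would have to be in {1,3,4} for the 17 across but in {2} for the 6 down — contradiction. So R2C4 = 5.
R1C4 = 6 − 5 = 1 completes the 6 down.
Nothing is forced directly, so branch on R1C3, whose candidates are 3 or 4. If R1C3 = 4: that forces R1C5 = 3, after which R2C3 would have to be in {4,6,7,9} for the 21 across but in {5} for the 9 down — contradiction. So R1C3 = 3.
R1C5 = 17 − 13 = 4 completes the 17 across.
R2C3 = 9 − 3 = 6 completes the 9 down.
R2C5 = 21 − 14 = 7 completes the 21 across.

2, 1, 6, 5, 7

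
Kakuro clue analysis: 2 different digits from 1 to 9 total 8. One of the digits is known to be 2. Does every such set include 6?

The only way to make 8 from 2 distinct digits under that restriction is {2,6}, which contains 6.

Yes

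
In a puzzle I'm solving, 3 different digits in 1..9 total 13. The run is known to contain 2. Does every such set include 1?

No

Counterexample: {2,3,8} sums to 13 under that restriction without using 1.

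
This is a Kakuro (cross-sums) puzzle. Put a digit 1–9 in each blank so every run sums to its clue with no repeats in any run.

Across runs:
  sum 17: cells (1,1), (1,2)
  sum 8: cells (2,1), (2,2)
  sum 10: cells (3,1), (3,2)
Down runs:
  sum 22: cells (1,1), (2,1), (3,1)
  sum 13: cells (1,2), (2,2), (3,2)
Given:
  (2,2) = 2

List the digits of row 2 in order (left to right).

6 2

17 in 2 cells must be {8,9}.
(1,2) = 8: the only remaining digit allowed by both the 17 across and the 13 down.
(2,1) = 8 − 2 = 6 completes the 8 across.
(3,2) = 13 − 10 = 3 completes the 13 down.
(1,1) = 17 − 8 = 9 completes the 17 across.
(3,1) = 10 − 3 = 7 completes the 10 across.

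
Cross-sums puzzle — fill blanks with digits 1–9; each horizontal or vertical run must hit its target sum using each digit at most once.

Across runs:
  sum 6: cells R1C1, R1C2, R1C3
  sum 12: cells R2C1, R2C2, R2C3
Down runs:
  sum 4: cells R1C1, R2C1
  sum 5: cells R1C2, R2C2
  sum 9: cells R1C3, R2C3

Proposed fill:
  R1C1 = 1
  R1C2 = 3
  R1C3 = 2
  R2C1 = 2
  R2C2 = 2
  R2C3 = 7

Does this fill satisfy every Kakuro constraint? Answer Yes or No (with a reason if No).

No — the across run R2C1–R2C3 sums to 11, not 12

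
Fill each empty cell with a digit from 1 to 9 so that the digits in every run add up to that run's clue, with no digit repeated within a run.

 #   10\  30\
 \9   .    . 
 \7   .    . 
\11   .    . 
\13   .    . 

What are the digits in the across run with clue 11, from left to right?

3 8

10 in 4 cells must be {1,2,3,4}; 30 in 4 cells must be {6,7,8,9}.
Only 6 fits R2C2 under both its across sum 7 and down sum 30.
The 13 across and the 10 down share only 4, so R4C1 = 4.
R4C2 = 13 − 4 = 9 completes the 13 across.
R2C1 = 7 − 6 = 1 completes the 7 across.
No cell is forced outright now. R1C1 can only be 2 or 3 (the digits allowed by both its 9 across and its 10 down). If R1C1 = 3: then R1C2 would have to be in {6} for the 9 across but in {7,8} for the 30 down — contradiction. So R1C1 = 2.
R1C2 = 9 − 2 = 7 completes the 9 across.
R3C1 = 10 − 7 = 3 completes the 10 down.
R3C2 = 11 − 3 = 8 completes the 11 across.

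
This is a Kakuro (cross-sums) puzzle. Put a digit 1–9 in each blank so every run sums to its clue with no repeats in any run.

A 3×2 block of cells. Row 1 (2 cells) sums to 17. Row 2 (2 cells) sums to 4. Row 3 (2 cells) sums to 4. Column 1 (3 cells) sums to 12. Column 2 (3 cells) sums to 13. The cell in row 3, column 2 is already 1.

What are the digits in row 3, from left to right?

3, 1

17 in 2 cells must be {8,9}; 4 in 2 cells must be {1,3}.
(2,2) = 3: the only remaining digit allowed by both the 4 across and the 13 down.
(3,1) = 4 − 1 = 3 completes the 4 across.
Given what's placed, (1,1) must be 8 to fit the 17 across and 12 down.
(1,2) = 17 − 8 = 9 completes the 17 across.
(2,1) = 4 − 3 = 1 completes the 4 across.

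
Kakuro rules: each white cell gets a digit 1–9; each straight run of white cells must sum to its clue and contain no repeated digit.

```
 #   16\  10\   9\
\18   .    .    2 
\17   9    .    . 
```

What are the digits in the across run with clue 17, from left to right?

9, 1, 7

16 in 2 cells must be {7,9}.
R1C1 = 16 − 9 = 7 completes the 16 down.
R1C2 = 18 − 9 = 9 completes the 18 across.
R2C2 = 10 − 9 = 1 completes the 10 down.
R2C3 = 17 − 10 = 7 completes the 17 across.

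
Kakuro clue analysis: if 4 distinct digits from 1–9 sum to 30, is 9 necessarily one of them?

Yes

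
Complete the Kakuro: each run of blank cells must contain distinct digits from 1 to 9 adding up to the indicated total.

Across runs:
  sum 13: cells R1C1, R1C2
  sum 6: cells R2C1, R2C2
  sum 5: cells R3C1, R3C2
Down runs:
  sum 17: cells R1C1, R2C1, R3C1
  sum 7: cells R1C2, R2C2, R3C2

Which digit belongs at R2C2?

7 in 3 cells must be {1,2,4}.
The 13 across and the 7 down share only 4, so R1C2 = 4.
R1C1 = 13 − 4 = 9 completes the 13 across.
Nothing is forced directly, so branch on R2C2, whose candidates are 1 or 2. If R2C2 = 2: then R2C1 would have to be in {4} for the 6 across but in {1,2,3,5,6,7} for the 17 down — contradiction. So R2C2 = 1.
R2C1 = 6 − 1 = 5 completes the 6 across.
R3C1 = 17 − 14 = 3 completes the 17 down.
R3C2 = 5 − 3 = 2 completes the 5 across.

1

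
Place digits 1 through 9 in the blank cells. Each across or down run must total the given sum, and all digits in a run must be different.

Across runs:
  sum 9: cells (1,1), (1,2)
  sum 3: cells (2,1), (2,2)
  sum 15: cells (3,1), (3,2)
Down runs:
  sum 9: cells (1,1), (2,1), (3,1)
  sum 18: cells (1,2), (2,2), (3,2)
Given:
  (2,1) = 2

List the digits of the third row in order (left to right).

3 in 2 cells must be {1,2}.
(2,2) = 3 − 2 = 1 completes the 3 across.
(3,1) = 6: the only remaining digit allowed by both the 15 across and the 9 down.
(3,2) = 15 − 6 = 9 completes the 15 across.
(1,1) = 9 − 8 = 1 completes the 9 down.
(1,2) = 9 − 1 = 8 completes the 9 across.

6 9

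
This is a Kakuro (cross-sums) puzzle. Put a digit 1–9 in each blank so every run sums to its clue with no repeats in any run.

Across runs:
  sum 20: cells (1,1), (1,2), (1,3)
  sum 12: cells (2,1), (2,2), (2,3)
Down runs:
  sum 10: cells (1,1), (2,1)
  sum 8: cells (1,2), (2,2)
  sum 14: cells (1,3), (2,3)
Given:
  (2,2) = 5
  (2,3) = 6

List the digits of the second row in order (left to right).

1 5 6

(1,2) = 8 − 5 = 3 completes the 8 down.
(1,3) = 14 − 6 = 8 completes the 14 down.
(2,1) = 12 − 11 = 1 completes the 12 across.
(1,1) = 20 − 11 = 9 completes the 20 across.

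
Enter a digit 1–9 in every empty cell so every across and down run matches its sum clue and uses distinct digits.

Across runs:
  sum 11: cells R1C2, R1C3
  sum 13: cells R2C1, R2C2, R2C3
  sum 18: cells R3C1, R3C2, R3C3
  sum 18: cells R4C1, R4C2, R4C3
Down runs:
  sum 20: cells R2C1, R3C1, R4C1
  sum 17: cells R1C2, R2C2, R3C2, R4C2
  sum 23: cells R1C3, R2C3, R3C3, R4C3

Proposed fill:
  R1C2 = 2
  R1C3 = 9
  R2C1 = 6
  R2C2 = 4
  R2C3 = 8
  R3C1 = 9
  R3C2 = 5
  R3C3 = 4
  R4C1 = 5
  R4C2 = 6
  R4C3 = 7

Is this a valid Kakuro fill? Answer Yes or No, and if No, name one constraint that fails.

No — the down run R1C3–R4C3 sums to 28, not 23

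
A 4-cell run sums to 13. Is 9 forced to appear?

No

Counterexample: {1,2,3,7} sums to 13 without using 9.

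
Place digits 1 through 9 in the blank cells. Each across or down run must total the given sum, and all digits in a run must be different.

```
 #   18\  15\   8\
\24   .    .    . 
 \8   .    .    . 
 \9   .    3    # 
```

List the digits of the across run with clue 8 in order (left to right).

3 4 1

24 in 3 cells must be {7,8,9}.
Intersecting the 24 across with the 8 down forces R1C3 = 7.
R2C3 = 8 − 7 = 1 completes the 8 down.
R3C1 = 9 − 3 = 6 completes the 9 across.
R1C2 = 8: the only remaining digit allowed by both the 24 across and the 15 down.
R2C2 = 15 − 11 = 4 completes the 15 down.
R1C1 = 24 − 15 = 9 completes the 24 across.
R2C1 = 8 − 5 = 3 completes the 8 across.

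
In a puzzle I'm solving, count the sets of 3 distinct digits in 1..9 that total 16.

8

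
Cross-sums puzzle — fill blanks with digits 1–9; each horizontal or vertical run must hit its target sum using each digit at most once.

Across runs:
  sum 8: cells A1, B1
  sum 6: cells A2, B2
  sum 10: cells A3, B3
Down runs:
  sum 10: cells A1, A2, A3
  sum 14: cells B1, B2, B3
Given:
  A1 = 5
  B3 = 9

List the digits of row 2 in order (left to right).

4, 2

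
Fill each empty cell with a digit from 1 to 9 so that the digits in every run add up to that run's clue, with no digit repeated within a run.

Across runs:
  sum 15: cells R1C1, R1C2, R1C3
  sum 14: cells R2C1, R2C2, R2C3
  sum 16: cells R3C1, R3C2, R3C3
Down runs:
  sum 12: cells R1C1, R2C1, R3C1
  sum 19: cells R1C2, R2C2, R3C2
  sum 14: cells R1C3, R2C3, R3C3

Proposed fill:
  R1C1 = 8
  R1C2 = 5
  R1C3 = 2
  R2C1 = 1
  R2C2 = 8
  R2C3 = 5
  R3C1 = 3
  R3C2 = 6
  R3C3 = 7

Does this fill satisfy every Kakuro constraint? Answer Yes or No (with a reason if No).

Yes

Across: 8+5+2=15; 1+8+5=14; 3+6+7=16. Down: 8+1+3=12; 5+8+6=19; 2+5+7=14. No digit repeats within any run.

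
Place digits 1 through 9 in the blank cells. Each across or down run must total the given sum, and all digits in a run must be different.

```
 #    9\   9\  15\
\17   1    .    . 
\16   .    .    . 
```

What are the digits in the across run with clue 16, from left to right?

8, 2, 6

Given what's placed, R1C2 must be 7 to fit the 17 across and 9 down.
R1C3 = 17 − 8 = 9 completes the 17 across.
R2C1 = 9 − 1 = 8 completes the 9 down.
R2C2 = 9 − 7 = 2 completes the 9 down.
R2C3 = 16 − 10 = 6 completes the 16 across.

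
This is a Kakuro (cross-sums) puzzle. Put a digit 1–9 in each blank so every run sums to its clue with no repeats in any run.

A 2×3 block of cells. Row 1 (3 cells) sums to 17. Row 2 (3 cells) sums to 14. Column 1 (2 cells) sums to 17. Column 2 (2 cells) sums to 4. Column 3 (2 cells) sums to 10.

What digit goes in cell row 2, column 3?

17 in 2 cells must be {8,9}; 4 in 2 cells must be {1,3}.
Nothing is forced directly, so branch on (1,1), whose candidates are 8 or 9. If (1,1) = 9: that forces (2,1) = 8, (2,2) = 1, after which (2,3) would have to be in {5} for the 14 across but in {1,2,3,4,6,7,8,9} for the 10 down — contradiction. So (1,1) = 8.
Given what's placed, (1,2) must be 3 to fit the 17 across and 4 down.
(1,3) = 17 − 11 = 6 completes the 17 across.
(2,1) = 17 − 8 = 9 completes the 17 down.
(2,2) = 4 − 3 = 1 completes the 4 down.
(2,3) = 14 − 10 = 4 completes the 14 across.

4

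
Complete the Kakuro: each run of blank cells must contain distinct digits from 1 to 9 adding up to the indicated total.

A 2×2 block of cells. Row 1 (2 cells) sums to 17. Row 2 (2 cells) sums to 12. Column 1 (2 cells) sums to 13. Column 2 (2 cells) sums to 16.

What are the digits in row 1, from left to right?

8 9

17 in 2 cells must be {8,9}; 16 in 2 cells must be {7,9}.
The 17 across and the 16 down share only 9, so (1,2) = 9.
(2,2) = 16 − 9 = 7 completes the 16 down.
(1,1) = 17 − 9 = 8 completes the 17 across.
(2,1) = 12 − 7 = 5 completes the 12 across.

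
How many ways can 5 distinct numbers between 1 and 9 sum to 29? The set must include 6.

5

5 distinct digits from 1–9 sum between 15 and 35.
Keeping only sets containing 6.
Enumerating: {1,5,6,8,9}, {2,4,6,8,9}, {2,5,6,7,9}, {3,4,6,7,9}, {3,5,6,7,8}.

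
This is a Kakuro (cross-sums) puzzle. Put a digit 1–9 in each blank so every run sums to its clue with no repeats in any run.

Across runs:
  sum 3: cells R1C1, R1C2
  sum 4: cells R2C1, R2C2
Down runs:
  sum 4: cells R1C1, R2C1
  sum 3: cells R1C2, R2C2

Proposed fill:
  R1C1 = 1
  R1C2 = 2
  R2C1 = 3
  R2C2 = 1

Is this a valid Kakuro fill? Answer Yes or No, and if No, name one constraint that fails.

Yes

Across: 1+2=3; 3+1=4. Down: 1+3=4; 2+1=3. No digit repeats within any run.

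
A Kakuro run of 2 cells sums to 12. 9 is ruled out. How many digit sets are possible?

2 distinct digits from 1–9 sum between 3 and 17.
Dropping sets that contain 9.
Enumerating: {4,8}, {5,7}.

2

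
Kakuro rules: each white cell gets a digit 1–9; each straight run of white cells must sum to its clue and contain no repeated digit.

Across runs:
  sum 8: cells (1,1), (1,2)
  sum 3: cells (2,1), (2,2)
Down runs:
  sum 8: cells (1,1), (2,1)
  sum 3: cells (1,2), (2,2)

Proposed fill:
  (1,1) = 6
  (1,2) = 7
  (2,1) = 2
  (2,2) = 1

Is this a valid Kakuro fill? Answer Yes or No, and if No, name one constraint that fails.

No — the down run (1,2)–(2,2) sums to 8, not 3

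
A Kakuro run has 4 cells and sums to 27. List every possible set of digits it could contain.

{3,7,8,9}; {4,6,8,9}; {5,6,7,9}

4 distinct digits from 1–9 sum between 10 and 30.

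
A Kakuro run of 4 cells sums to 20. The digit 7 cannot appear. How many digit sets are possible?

4 distinct digits from 1–9 sum between 10 and 30.
Dropping sets that contain 7.

7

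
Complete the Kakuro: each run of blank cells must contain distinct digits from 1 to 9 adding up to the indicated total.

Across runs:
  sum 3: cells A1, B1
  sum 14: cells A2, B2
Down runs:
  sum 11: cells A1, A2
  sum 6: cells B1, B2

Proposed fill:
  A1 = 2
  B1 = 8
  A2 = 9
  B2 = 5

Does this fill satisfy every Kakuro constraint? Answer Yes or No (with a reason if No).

No — the across run A1–B1 sums to 10, not 3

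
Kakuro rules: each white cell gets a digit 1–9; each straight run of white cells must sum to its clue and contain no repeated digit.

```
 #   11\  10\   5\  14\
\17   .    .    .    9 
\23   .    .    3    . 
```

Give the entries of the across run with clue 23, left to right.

R1C3 = 5 − 3 = 2 completes the 5 down.
R2C4 = 14 − 9 = 5 completes the 14 down.
Given what's placed, R1C1 must be 5 to fit the 17 across and 11 down.
R1C2 = 17 − 16 = 1 completes the 17 across.
R2C1 = 11 − 5 = 6 completes the 11 down.
R2C2 = 23 − 14 = 9 completes the 23 across.

6 9 3 5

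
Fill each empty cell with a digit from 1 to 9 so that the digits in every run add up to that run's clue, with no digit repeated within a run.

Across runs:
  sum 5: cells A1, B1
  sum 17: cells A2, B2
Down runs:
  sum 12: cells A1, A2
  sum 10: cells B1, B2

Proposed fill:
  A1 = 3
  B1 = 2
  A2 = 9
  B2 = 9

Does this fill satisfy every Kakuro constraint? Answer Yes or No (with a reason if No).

No — the across run A2–B2 sums to 18, not 17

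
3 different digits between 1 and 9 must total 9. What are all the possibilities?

3 distinct digits from 1–9 sum between 6 and 24.

{1,2,6}; {1,3,5}; {2,3,4}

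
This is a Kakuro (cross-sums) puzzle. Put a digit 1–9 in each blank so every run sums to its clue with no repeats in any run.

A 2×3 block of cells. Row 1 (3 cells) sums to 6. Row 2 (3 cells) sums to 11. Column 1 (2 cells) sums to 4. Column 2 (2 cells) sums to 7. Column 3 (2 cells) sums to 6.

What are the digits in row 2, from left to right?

1, 6, 4

6 in 3 cells must be {1,2,3}; 4 in 2 cells must be {1,3}.
Nothing is forced directly, so branch on (1,1), whose candidates are 1 or 3. If (1,1) = 1: that forces (1,3) = 2, (2,1) = 3, after which (2,3) would have to be in {1,2,6,7} for the 11 across but in {4} for the 6 down — contradiction. So (1,1) = 3.
(2,1) = 4 − 3 = 1 completes the 4 down.
Nothing is forced directly, so branch on (2,3), whose candidates are 2 or 4. If (2,3) = 2: then (1,3) would have to be in {1,2} for the 6 across but in {4} for the 6 down — contradiction. So (2,3) = 4.
(1,3) = 6 − 4 = 2 completes the 6 down.
(2,2) = 11 − 5 = 6 completes the 11 across.
(1,2) = 6 − 5 = 1 completes the 6 across.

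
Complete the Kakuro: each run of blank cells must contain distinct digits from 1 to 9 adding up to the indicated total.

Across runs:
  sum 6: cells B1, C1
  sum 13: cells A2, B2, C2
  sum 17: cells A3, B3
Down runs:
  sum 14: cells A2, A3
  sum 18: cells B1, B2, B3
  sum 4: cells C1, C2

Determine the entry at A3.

17 in 2 cells must be {8,9}; 4 in 2 cells must be {1,3}.
The 6 across and the 4 down share only 1, so C1 = 1.
C2 = 4 − 1 = 3 completes the 4 down.
B1 = 6 − 1 = 5 completes the 6 across.
B3 = 9: the only remaining digit allowed by both the 17 across and the 18 down.
B2 = 18 − 14 = 4 completes the 18 down.
A3 = 17 − 9 = 8 completes the 17 across.
A2 = 13 − 7 = 6 completes the 13 across.

8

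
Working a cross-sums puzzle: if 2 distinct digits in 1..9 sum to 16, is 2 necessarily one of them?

The only way to make 16 from 2 distinct digits is {7,9}, which does not contain 2.

No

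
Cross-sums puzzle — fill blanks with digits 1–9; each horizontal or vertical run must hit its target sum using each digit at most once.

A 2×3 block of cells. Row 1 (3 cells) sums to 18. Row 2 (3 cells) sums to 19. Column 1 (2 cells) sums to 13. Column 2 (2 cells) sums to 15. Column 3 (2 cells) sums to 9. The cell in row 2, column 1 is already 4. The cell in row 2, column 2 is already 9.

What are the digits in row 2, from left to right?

4, 9, 6

(1,1) = 13 − 4 = 9 completes the 13 down.
(1,2) = 15 − 9 = 6 completes the 15 down.
(1,3) = 18 − 15 = 3 completes the 18 across.
(2,3) = 19 − 13 = 6 completes the 19 across.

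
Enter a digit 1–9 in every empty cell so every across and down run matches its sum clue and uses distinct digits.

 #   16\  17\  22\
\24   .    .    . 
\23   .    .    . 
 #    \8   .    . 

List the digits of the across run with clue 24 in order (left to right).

24 in 3 cells must be {7,8,9}; 23 in 3 cells must be {6,8,9}; 16 in 2 cells must be {7,9}.
Only 9 fits R2C1 under both its across sum 23 and down sum 16.
R1C1 = 16 − 9 = 7 completes the 16 down.
Nothing is forced directly, so branch on R2C2, whose candidates are 6 or 8. If R2C2 = 8: then R1C2 would have to be in {8,9} for the 24 across but in {2,3,4,5,6,7} for the 17 down — contradiction. So R2C2 = 6.
R2C3 = 23 − 15 = 8 completes the 23 across.
R3C3 = 5: the only remaining digit allowed by both the 8 across and the 22 down.
R1C3 = 22 − 13 = 9 completes the 22 down.
R3C2 = 8 − 5 = 3 completes the 8 across.
R1C2 = 24 − 16 = 8 completes the 24 across.

7, 8, 9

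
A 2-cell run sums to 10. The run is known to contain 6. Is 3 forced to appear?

The only way to make 10 from 2 distinct digits under that restriction is {4,6}, which does not contain 3.

No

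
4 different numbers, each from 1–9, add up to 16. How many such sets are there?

8

4 distinct digits from 1–9 sum between 10 and 30.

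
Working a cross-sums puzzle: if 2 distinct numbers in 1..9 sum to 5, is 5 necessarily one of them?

No

Counterexample: {1,4} sums to 5 without using 5.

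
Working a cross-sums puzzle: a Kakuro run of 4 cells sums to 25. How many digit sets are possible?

4 distinct digits from 1–9 sum between 10 and 30.
Enumerating: {1,7,8,9}, {2,6,8,9}, {3,5,8,9}, {3,6,7,9}, {4,5,7,9}, {4,6,7,8}.

6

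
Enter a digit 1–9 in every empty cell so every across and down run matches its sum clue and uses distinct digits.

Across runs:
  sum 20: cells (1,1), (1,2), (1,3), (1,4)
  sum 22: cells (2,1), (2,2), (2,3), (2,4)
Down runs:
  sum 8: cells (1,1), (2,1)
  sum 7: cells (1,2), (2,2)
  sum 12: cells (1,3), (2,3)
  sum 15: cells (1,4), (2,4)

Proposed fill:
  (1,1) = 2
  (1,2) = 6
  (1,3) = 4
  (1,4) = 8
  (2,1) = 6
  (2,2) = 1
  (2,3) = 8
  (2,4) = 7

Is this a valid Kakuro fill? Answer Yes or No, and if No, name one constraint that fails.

Across: 2+6+4+8=20; 6+1+8+7=22. Down: 2+6=8; 6+1=7; 4+8=12; 8+7=15. No digit repeats within any run.

Yes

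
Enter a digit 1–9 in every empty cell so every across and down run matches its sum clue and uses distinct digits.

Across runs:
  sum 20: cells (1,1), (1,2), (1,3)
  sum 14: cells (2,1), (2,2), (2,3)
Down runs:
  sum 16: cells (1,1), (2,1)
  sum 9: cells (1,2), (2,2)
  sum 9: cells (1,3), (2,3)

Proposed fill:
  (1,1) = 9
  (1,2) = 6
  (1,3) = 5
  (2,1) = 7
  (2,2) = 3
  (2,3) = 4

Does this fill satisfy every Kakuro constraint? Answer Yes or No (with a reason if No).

Across: 9+6+5=20; 7+3+4=14. Down: 9+7=16; 6+3=9; 5+4=9. No digit repeats within any run.

Yes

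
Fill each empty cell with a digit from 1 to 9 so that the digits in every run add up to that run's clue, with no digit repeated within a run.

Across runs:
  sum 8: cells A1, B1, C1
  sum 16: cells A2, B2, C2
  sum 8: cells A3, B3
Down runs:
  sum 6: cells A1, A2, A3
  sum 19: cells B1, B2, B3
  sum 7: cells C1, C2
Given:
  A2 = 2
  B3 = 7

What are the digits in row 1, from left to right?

6 in 3 cells must be {1,2,3}.
A3 = 8 − 7 = 1 completes the 8 across.
A1 = 6 − 3 = 3 completes the 6 down.
B1 = 4: the only remaining digit allowed by both the 8 across and the 19 down.
C1 = 8 − 7 = 1 completes the 8 across.
B2 = 19 − 11 = 8 completes the 19 down.
C2 = 16 − 10 = 6 completes the 16 across.

3 4 1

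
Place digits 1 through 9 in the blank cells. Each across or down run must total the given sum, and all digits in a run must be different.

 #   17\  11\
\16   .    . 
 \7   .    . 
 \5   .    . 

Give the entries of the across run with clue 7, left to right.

6 1

16 in 2 cells must be {7,9}.
The 16 across and the 11 down share only 7, so R1C2 = 7.
R1C1 = 16 − 7 = 9 completes the 16 across.
Nothing is forced directly, so branch on R2C2, whose candidates are 1 or 3. If R2C2 = 3: then R2C1 would have to be in {4} for the 7 across but in {1,2,3,5,6,7} for the 17 down — contradiction. So R2C2 = 1.
R2C1 = 7 − 1 = 6 completes the 7 across.
R3C1 = 17 − 15 = 2 completes the 17 down.
R3C2 = 5 − 2 = 3 completes the 5 across.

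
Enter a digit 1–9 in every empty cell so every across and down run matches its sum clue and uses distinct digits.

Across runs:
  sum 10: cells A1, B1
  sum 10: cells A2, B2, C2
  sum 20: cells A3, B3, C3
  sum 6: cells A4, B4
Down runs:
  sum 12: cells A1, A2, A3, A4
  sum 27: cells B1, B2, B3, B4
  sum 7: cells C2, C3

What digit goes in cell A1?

4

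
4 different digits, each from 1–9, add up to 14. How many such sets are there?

5

4 distinct digits from 1–9 sum between 10 and 30.
Enumerating: {1,2,3,8}, {1,2,4,7}, {1,2,5,6}, {1,3,4,6}, {2,3,4,5}.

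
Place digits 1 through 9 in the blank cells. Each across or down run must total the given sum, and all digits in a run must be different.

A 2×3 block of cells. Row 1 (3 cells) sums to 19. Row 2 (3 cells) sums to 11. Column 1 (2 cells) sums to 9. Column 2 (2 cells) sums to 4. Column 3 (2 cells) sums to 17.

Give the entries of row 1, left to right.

4 in 2 cells must be {1,3}; 17 in 2 cells must be {8,9}.
The 19 across and the 4 down share only 3, so (1,2) = 3.
Given what's placed, (1,3) must be 9 to fit the 19 across and 17 down.
(2,2) = 4 − 3 = 1 completes the 4 down.
(2,3) = 17 − 9 = 8 completes the 17 down.
(1,1) = 19 − 12 = 7 completes the 19 across.
(2,1) = 11 − 9 = 2 completes the 11 across.

7 3 9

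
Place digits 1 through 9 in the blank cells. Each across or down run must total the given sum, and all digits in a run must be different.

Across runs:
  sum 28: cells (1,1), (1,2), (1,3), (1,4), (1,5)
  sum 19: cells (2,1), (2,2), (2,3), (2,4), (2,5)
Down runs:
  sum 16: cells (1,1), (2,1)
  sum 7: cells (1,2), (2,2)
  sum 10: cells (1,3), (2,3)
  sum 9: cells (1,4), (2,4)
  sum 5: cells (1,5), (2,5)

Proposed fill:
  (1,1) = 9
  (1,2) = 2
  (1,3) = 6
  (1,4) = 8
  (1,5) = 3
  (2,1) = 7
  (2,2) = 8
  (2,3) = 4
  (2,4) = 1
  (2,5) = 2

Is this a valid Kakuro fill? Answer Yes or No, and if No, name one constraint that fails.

No — the down run (1,2)–(2,2) sums to 10, not 7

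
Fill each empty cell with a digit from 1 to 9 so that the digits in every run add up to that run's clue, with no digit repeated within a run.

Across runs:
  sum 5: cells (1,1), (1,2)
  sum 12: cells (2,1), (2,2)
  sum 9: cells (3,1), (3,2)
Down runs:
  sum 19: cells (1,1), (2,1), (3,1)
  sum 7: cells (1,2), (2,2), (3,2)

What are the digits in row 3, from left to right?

7, 2

7 in 3 cells must be {1,2,4}.
The 12 across and the 7 down share only 4, so (2,2) = 4.
(2,1) = 12 − 4 = 8 completes the 12 across.
Nothing is forced directly, so branch on (1,1), whose candidates are 2 or 4. If (1,1) = 2: then (1,2) would have to be in {3} for the 5 across but in {1,2} for the 7 down — contradiction. So (1,1) = 4.
(1,2) = 5 − 4 = 1 completes the 5 across.
(3,1) = 19 − 12 = 7 completes the 19 down.
(3,2) = 9 − 7 = 2 completes the 9 across.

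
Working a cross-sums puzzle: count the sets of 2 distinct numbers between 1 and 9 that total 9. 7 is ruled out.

3

2 distinct digits from 1–9 sum between 3 and 17.
Dropping sets that contain 7.
Enumerating: {1,8}, {3,6}, {4,5}.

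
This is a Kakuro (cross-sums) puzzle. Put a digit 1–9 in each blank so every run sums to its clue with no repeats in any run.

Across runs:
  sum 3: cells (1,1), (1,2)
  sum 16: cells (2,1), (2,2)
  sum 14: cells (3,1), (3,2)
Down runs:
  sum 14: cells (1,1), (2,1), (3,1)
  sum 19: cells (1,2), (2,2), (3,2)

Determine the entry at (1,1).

1

3 in 2 cells must be {1,2}; 16 in 2 cells must be {7,9}.
The 3 across and the 19 down share only 2, so (1,2) = 2.
Given what's placed, (2,2) must be 9 to fit the 16 across and 19 down.
(3,2) = 19 − 11 = 8 completes the 19 down.
(1,1) = 3 − 2 = 1 completes the 3 across.
(2,1) = 16 − 9 = 7 completes the 16 across.
(3,1) = 14 − 8 = 6 completes the 14 across.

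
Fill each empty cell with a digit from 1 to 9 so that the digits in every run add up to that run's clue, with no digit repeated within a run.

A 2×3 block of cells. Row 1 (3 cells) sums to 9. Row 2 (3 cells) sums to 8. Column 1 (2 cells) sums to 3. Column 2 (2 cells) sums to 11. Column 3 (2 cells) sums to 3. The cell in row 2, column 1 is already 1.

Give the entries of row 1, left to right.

2 6 1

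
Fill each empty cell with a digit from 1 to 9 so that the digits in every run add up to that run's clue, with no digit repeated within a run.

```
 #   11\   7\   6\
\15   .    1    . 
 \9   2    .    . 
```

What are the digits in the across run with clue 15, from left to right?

R1C1 = 11 − 2 = 9 completes the 11 down.
R1C3 = 15 − 10 = 5 completes the 15 across.
R2C2 = 7 − 1 = 6 completes the 7 down.
R2C3 = 9 − 8 = 1 completes the 9 across.

9 1 5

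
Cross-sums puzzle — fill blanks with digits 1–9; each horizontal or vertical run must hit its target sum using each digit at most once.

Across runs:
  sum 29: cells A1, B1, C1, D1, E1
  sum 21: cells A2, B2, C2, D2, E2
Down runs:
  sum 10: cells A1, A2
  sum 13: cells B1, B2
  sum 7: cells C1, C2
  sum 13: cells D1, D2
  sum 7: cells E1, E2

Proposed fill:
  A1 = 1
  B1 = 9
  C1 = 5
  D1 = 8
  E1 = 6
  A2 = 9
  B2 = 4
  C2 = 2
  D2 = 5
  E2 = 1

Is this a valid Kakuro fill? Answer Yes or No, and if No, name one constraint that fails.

Across: 1+9+5+8+6=29; 9+4+2+5+1=21. Down: 1+9=10; 9+4=13; 5+2=7; 8+5=13; 6+1=7. No digit repeats within any run.

Yes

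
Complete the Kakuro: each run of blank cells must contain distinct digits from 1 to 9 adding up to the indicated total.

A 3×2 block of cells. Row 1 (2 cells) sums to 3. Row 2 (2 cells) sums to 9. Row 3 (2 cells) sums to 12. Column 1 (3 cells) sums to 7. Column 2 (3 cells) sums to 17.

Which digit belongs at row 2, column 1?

2

3 in 2 cells must be {1,2}; 7 in 3 cells must be {1,2,4}.
The 12 across and the 7 down share only 4, so (3,1) = 4.
(3,2) = 12 − 4 = 8 completes the 12 across.
Given what's placed, (1,2) must be 2 to fit the 3 across and 17 down.
(2,2) = 17 − 10 = 7 completes the 17 down.
(1,1) = 3 − 2 = 1 completes the 3 across.
(2,1) = 9 − 7 = 2 completes the 9 across.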